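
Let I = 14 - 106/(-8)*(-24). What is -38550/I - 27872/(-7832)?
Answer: 19399793/148808 ≈ 130.37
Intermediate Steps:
I = -304 (I = 14 - 106*(-⅛)*(-24) = 14 + (53/4)*(-24) = 14 - 318 = -304)
-38550/I - 27872/(-7832) = -38550/(-304) - 27872/(-7832) = -38550*(-1/304) - 27872*(-1/7832) = 19275/152 + 3484/979 = 19399793/148808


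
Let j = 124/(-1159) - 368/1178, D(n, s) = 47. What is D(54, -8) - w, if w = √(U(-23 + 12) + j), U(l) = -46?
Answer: 47 - I*√59922458058/35929 ≈ 47.0 - 6.8132*I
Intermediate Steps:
j = -15068/35929 (j = 124*(-1/1159) - 368*1/1178 = -124/1159 - 184/589 = -15068/35929 ≈ -0.41938)
w = I*√59922458058/35929 (w = √(-46 - 15068/35929) = √(-1667802/35929) = I*√59922458058/35929 ≈ 6.8132*I)
D(54, -8) - w = 47 - I*√59922458058/35929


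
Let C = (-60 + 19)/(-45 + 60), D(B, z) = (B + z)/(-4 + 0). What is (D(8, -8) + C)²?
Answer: 1681/225 ≈ 7.4711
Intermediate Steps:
D(B, z) = -B/4 - z/4 (D(B, z) = (B + z)/(-4) = (B + z)*(-¼) = -B/4 - z/4)
C = -41/15 ≈ -2.7333
(D(8, -8) + C)² = ((-¼*8 - ¼*(-8)) - 41/15)² = ((-2 + 2) - 41/15)² = (0 - 41/15)² = (-41/15)² = 1681/225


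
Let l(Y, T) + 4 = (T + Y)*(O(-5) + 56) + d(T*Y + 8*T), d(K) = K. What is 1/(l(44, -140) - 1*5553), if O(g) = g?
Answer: -1/17733 ≈ -5.6392e-5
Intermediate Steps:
l(Y, T) = -4 + 51*Y + 59*T + T*Y (l(Y, T) = -4 + ((T + Y)*(-5 + 56) + (T*Y + 8*T)) = -4 + ((T + Y)*51 + (8*T + T*Y)) = -4 + ((51*T + 51*Y) + (8*T + T*Y)) = -4 + (51*Y + 59*T + T*Y) = -4 + 51*Y + 59*T + T*Y)
1/(l(44, -140) - 1*5553) = 1/((-4 + 51*44 + 59*(-140) - 140*44) - 1*5553) = 1/((-4 + 2244 - 8260 - 6160) - 5553) = 1/(-12180 - 5553) = 1/(-17733) = -1/17733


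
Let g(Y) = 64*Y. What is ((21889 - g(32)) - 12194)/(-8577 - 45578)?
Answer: -7647/54155 ≈ -0.14121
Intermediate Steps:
((21889 - g(32)) - 12194)/(-8577 - 45578) = ((21889 - 64*32) - 12194)/(-8577 - 45578) = ((21889 - 1*2048) - 12194)/(-54155) = ((21889 - 2048) - 12194)*(-1/54155) = (19841 - 12194)*(-1/54155) = 7647*(-1/54155) = -7647/54155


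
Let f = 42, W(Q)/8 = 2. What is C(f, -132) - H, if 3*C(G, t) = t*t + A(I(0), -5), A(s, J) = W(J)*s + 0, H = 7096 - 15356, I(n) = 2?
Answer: 42236/3 ≈ 14079.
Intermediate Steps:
H = -8260
W(Q) = 16 (W(Q) = 8*2 = 16)
A(s, J) = 16*s (A(s, J) = 16*s + 0 = 16*s)
C(G, t) = 32/3 + t²/3 (C(G, t) = (t*t + 16*2)/3 = (t² + 32)/3 = (32 + t²)/3 = 32/3 + t²/3)
C(f, -132) - H = (32/3 + (⅓)*(-132)²) - 1*(-8260) = (32/3 + (⅓)*17424) + 8260 = (32/3 + 5808) + 8260 = 17456/3 + 8260 = 42236/3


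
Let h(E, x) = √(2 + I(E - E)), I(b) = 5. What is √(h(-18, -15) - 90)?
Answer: √(-90 + √7) ≈ 9.3463*I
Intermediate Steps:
h(E, x) = √7 (h(E, x) = √(2 + 5) = √7)
√(h(-18, -15) - 90) = √(√7 - 90) = √(-90 + √7)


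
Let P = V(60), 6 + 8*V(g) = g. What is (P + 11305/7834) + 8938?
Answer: 140168953/15668 ≈ 8946.2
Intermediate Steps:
V(g) = -¾ + g/8
P = 27/4 (P = -¾ + (⅛)*60 = -¾ + 15/2 = 27/4 ≈ 6.7500)
(P + 11305/7834) + 8938 = (27/4 + 11305/7834) + 8938 = 128369/15668 + 8938 = 140168953/15668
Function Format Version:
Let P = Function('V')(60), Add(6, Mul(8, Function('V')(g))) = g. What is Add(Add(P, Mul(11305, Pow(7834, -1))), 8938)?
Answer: Rational(140168953, 15668) ≈ 8946.2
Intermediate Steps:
Function('V')(g) = Add(Rational(-3, 4), Mul(Rational(1, 8), g))
P = Rational(27, 4) (P = Add(Rational(-3, 4), Mul(Rational(1, 8), 60)) = Add(Rational(-3, 4), Rational(15, 2)) = Rational(27, 4) ≈ 6.7500)
Add(Add(P, Mul(11305, Pow(7834, -1))), 8938) = Add(Add(Rational(27, 4), Mul(11305, Pow(7834, -1))), 8938) = Add(Add(Rational(27, 4), Mul(11305, Rational(1, 7834))), 8938) = Add(Add(Rational(27, 4), Rational(11305, 7834)), 8938) = Add(Rational(128369, 15668), 8938) = Rational(140168953, 15668)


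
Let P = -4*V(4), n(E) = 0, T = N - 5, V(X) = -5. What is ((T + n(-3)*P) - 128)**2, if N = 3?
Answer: 16900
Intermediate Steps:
T = -2 (T = 3 - 5 = -2)
P = 20 (P = -4*(-5) = 20)
((T + n(-3)*P) - 128)**2 = ((-2 + 0*20) - 128)**2 = ((-2 + 0) - 128)**2 = (-2 - 128)**2 = (-130)**2 = 16900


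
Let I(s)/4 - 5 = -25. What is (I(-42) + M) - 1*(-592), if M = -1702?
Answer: -1190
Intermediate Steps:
I(s) = -80 (I(s) = 20 + 4*(-25) = 20 - 100 = -80)
(I(-42) + M) - 1*(-592) = (-80 - 1702) - 1*(-592) = -1782 + 592 = -1190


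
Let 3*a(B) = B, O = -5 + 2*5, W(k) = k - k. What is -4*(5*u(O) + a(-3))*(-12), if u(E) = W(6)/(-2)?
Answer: -48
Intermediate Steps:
W(k) = 0
O = 5 (O = -5 + 10 = 5)
u(E) = 0 (u(E) = 0/(-2) = 0*(-½) = 0)
a(B) = B/3
-4*(5*u(O) + a(-3))*(-12) = -4*(5*0 + (⅓)*(-3))*(-12) = -4*(0 - 1)*(-12) = -4*(-1)*(-12) = 4*(-12) = -48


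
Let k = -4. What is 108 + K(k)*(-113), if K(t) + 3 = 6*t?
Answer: 3159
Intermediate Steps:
K(t) = -3 + 6*t
108 + K(k)*(-113) = 108 + (-3 + 6*(-4))*(-113) = 108 + (-3 - 24)*(-113) = 108 - 27*(-113) = 108 + 3051 = 3159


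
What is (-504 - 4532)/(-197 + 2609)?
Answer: -1259/603 ≈ -2.0879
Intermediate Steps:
(-504 - 4532)/(-197 + 2609) = -5036/2412 = -5036*1/2412 = -1259/603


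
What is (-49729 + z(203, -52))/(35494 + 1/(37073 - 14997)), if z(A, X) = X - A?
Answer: -1103446784/783565545 ≈ -1.4082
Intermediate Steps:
(-49729 + z(203, -52))/(35494 + 1/(37073 - 14997)) = (-49729 + (-52 - 1*203))/(35494 + 1/(37073 - 14997)) = (-49729 + (-52 - 203))/(35494 + 1/22076) = (-49729 - 255)/(35494 + 1/22076) = -49984/783565545/22076 = -49984*22076/783565545 = -1103446784/783565545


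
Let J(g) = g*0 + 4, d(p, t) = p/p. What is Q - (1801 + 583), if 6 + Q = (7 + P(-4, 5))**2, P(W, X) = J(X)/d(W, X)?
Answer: -2269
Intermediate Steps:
d(p, t) = 1
J(g) = 4 (J(g) = 0 + 4 = 4)
P(W, X) = 4 (P(W, X) = 4/1 = 4*1 = 4)
Q = 115 (Q = -6 + (7 + 4)**2 = -6 + 11**2 = -6 + 121 = 115)
Q - (1801 + 583) = 115 - (1801 + 583) = 115 - 1*2384 = 115 - 2384 = -2269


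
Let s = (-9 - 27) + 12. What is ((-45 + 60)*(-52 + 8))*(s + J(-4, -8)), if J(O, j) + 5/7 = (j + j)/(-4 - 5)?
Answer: 317900/21 ≈ 15138.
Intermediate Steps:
J(O, j) = -5/7 - 2*j/9 (J(O, j) = -5/7 + (j + j)/(-4 - 5) = -5/7 + (2*j)/(-9) = -5/7 + (2*j)*(-1/9) = -5/7 - 2*j/9)
s = -24 (s = -36 + 12 = -24)
((-45 + 60)*(-52 + 8))*(s + J(-4, -8)) = ((-45 + 60)*(-52 + 8))*(-24 + (-5/7 - 2/9*(-8))) = (15*(-44))*(-24 + (-5/7 + 16/9)) = -660*(-24 + 67/63) = -660*(-1445/63) = 317900/21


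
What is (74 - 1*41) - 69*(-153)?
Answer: 10590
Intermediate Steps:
(74 - 1*41) - 69*(-153) = (74 - 41) + 10557 = 33 + 10557 = 10590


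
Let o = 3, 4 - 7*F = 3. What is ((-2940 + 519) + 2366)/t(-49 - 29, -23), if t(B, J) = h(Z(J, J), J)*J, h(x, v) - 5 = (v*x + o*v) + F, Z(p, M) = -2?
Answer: -77/575 ≈ -0.13391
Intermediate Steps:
F = ⅐ (F = 4/7 - ⅐*3 = 4/7 - 3/7 = ⅐ ≈ 0.14286)
h(x, v) = 36/7 + 3*v + v*x (h(x, v) = 5 + ((v*x + 3*v) + ⅐) = 5 + ((3*v + v*x) + ⅐) = 5 + (⅐ + 3*v + v*x) = 36/7 + 3*v + v*x)
t(B, J) = J*(36/7 + J) (t(B, J) = (36/7 + 3*J + J*(-2))*J = (36/7 + 3*J - 2*J)*J = (36/7 + J)*J = J*(36/7 + J))
((-2940 + 519) + 2366)/t(-49 - 29, -23) = ((-2940 + 519) + 2366)/(((⅐)*(-23)*(36 + 7*(-23)))) = (-2421 + 2366)/(((⅐)*(-23)*(36 - 161))) = -55/((⅐)*(-23)*(-125)) = -55/2875/7 = -55*7/2875 = -77/575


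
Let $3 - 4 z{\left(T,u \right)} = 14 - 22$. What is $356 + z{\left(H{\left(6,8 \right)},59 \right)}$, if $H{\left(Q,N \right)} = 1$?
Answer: $\frac{1435}{4} \approx 358.75$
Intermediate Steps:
$z{\left(T,u \right)} = \frac{11}{4}$ ($z{\left(T,u \right)} = \frac{3}{4} - \frac{14 - 22}{4} = \frac{3}{4} - -2 = \frac{3}{4} + 2 = \frac{11}{4}$)
$356 + z{\left(H{\left(6,8 \right)},59 \right)} = 356 + \frac{11}{4} = \frac{1435}{4}$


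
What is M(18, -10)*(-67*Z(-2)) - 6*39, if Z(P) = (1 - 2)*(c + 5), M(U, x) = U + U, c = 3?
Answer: 19062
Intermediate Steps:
M(U, x) = 2*U
Z(P) = -8 (Z(P) = (1 - 2)*(3 + 5) = -1*8 = -8)
M(18, -10)*(-67*Z(-2)) - 6*39 = (2*18)*(-67*(-8)) - 6*39 = 36*536 - 234 = 19296 - 234 = 19062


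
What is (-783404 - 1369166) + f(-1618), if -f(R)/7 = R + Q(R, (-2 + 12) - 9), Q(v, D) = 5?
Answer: -2141279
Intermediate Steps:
f(R) = -35 - 7*R (f(R) = -7*(R + 5) = -7*(5 + R) = -35 - 7*R)
(-783404 - 1369166) + f(-1618) = (-783404 - 1369166) + (-35 - 7*(-1618)) = -2152570 + (-35 + 11326) = -2152570 + 11291 = -2141279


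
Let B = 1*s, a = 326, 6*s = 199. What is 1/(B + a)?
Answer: 6/2155 ≈ 0.0027842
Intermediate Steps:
s = 199/6 (s = (⅙)*199 = 199/6 ≈ 33.167)
B = 199/6 (B = 1*(199/6) = 199/6 ≈ 33.167)
1/(B + a) = 1/(199/6 + 326) = 1/(2155/6) = 6/2155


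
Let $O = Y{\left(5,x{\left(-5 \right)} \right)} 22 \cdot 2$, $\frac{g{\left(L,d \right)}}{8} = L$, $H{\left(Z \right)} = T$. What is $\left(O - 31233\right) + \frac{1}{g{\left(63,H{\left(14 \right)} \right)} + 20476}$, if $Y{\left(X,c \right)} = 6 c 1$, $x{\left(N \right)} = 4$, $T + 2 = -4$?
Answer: $- \frac{633113459}{20980} \approx -30177.0$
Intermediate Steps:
$T = -6$ ($T = -2 - 4 = -6$)
$H{\left(Z \right)} = -6$
$Y{\left(X,c \right)} = 6 c$
$g{\left(L,d \right)} = 8 L$
$O = 1056$ ($O = 6 \cdot 4 \cdot 22 \cdot 2 = 24 \cdot 22 \cdot 2 = 528 \cdot 2 = 1056$)
$\left(O - 31233\right) + \frac{1}{g{\left(63,H{\left(14 \right)} \right)} + 20476} = \left(1056 - 31233\right) + \frac{1}{8 \cdot 63 + 20476} = -30177 + \frac{1}{504 + 20476} = -30177 + \frac{1}{20980} = - \frac{633113459}{20980}$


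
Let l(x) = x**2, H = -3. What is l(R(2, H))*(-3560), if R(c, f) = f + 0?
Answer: -32040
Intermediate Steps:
R(c, f) = f
l(R(2, H))*(-3560) = (-3)**2*(-3560) = 9*(-3560) = -32040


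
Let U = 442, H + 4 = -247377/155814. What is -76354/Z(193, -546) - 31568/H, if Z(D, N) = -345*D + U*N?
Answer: 168292113067874/29786966829 ≈ 5649.9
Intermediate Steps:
H = -290211/51938 (H = -4 - 247377/155814 = -4 - 247377*1/155814 = -4 - 82459/51938 = -290211/51938 ≈ -5.5876)
Z(D, N) = -345*D + 442*N
-76354/Z(193, -546) - 31568/H = -76354/(-345*193 + 442*(-546)) - 31568/(-290211/51938) = -76354/(-66585 - 241332) - 31568*(-51938/290211) = -76354/(-307917) + 1639578784/290211 = -76354*(-1/307917) + 1639578784/290211 = 76354/307917 + 1639578784/290211 = 168292113067874/29786966829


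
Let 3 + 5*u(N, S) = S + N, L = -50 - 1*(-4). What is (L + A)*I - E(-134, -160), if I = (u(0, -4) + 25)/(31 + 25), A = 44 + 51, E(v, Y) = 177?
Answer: -3127/20 ≈ -156.35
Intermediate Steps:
L = -46 (L = -50 + 4 = -46)
u(N, S) = -⅗ + N/5 + S/5 (u(N, S) = -⅗ + (S + N)/5 = -⅗ + (N + S)/5 = -⅗ + (N/5 + S/5) = -⅗ + N/5 + S/5)
A = 95
I = 59/140 (I = ((-⅗ + (⅕)*0 + (⅕)*(-4)) + 25)/(31 + 25) = ((-⅗ + 0 - ⅘) + 25)/56 = (-7/5 + 25)*(1/56) = (118/5)*(1/56) = 59/140 ≈ 0.42143)
(L + A)*I - E(-134, -160) = (-46 + 95)*(59/140) - 1*177 = 49*(59/140) - 177 = 413/20 - 177 = -3127/20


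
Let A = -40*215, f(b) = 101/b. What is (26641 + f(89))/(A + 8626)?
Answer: 1185575/1157 ≈ 1024.7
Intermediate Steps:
A = -8600
(26641 + f(89))/(A + 8626) = (26641 + 101/89)/(-8600 + 8626) = (26641 + 101*(1/89))/26 = (26641 + 101/89)*(1/26) = (2371150/89)*(1/26) = 1185575/1157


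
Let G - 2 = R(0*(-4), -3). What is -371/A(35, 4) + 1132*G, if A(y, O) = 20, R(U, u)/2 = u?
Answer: -90931/20 ≈ -4546.5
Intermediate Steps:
R(U, u) = 2*u
G = -4 (G = 2 + 2*(-3) = 2 - 6 = -4)
-371/A(35, 4) + 1132*G = -371/20 + 1132*(-4) = -371*1/20 - 4528 = -371/20 - 4528 = -90931/20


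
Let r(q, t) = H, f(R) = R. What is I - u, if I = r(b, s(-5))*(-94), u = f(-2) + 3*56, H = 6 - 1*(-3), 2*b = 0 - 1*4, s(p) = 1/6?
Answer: -1012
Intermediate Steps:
s(p) = ⅙
b = -2 (b = (0 - 1*4)/2 = (0 - 4)/2 = (½)*(-4) = -2)
H = 9 (H = 6 + 3 = 9)
r(q, t) = 9
u = 166 (u = -2 + 3*56 = -2 + 168 = 166)
I = -846 (I = 9*(-94) = -846)
I - u = -846 - 1*166 = -846 - 166 = -1012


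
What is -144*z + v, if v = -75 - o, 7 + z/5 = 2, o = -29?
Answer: 3554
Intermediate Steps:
z = -25 (z = -35 + 5*2 = -35 + 10 = -25)
v = -46 (v = -75 - 1*(-29) = -75 + 29 = -46)
-144*z + v = -144*(-25) - 46 = 3600 - 46 = 3554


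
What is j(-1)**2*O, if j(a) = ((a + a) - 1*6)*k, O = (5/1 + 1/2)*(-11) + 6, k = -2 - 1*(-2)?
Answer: 0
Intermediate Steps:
k = 0 (k = -2 + 2 = 0)
O = -109/2 (O = (5*1 + 1*(1/2))*(-11) + 6 = (5 + 1/2)*(-11) + 6 = (11/2)*(-11) + 6 = -121/2 + 6 = -109/2 ≈ -54.500)
j(a) = 0 (j(a) = ((a + a) - 1*6)*0 = (2*a - 6)*0 = (-6 + 2*a)*0 = 0)
j(-1)**2*O = 0**2*(-109/2) = 0*(-109/2) = 0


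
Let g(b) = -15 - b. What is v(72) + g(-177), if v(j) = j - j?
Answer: 162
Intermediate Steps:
v(j) = 0
v(72) + g(-177) = 0 + (-15 - 1*(-177)) = 0 + (-15 + 177) = 0 + 162 = 162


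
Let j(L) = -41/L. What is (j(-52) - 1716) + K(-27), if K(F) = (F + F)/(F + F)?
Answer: -89139/52 ≈ -1714.2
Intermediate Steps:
K(F) = 1 (K(F) = (2*F)/((2*F)) = (2*F)*(1/(2*F)) = 1)
(j(-52) - 1716) + K(-27) = (-41/(-52) - 1716) + 1 = (-41*(-1/52) - 1716) + 1 = (41/52 - 1716) + 1 = -89191/52 + 1 = -89139/52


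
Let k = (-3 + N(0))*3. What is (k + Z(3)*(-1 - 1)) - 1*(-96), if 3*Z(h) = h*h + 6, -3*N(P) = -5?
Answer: 82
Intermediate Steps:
N(P) = 5/3 (N(P) = -1/3*(-5) = 5/3)
Z(h) = 2 + h**2/3 (Z(h) = (h*h + 6)/3 = (h**2 + 6)/3 = (6 + h**2)/3 = 2 + h**2/3)
k = -4 (k = (-3 + 5/3)*3 = -4/3*3 = -4)
(k + Z(3)*(-1 - 1)) - 1*(-96) = (-4 + (2 + (1/3)*3**2)*(-1 - 1)) - 1*(-96) = (-4 + (2 + (1/3)*9)*(-2)) + 96 = (-4 + (2 + 3)*(-2)) + 96 = (-4 + 5*(-2)) + 96 = (-4 - 10) + 96 = -14 + 96 = 82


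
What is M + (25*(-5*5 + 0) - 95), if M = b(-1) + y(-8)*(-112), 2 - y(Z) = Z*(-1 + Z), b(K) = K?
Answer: 7119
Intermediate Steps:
y(Z) = 2 - Z*(-1 + Z)
M = 7839 (M = -1 + (2 - 8 - 1*(-8)**2)*(-112) = -1 + (2 - 8 - 1*64)*(-112) = -1 + (2 - 8 - 64)*(-112) = -1 - 70*(-112) = -1 + 7840 = 7839)
M + (25*(-5*5 + 0) - 95) = 7839 + (25*(-5*5 + 0) - 95) = 7839 + (25*(-25 + 0) - 95) = 7839 + (25*(-25) - 95) = 7839 + (-625 - 95) = 7839 - 720 = 7119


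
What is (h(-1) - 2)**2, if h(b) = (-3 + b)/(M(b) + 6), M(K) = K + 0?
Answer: 196/25 ≈ 7.8400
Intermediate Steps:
M(K) = K
h(b) = (-3 + b)/(6 + b) (h(b) = (-3 + b)/(b + 6) = (-3 + b)/(6 + b))
(h(-1) - 2)**2 = ((-3 - 1)/(6 - 1) - 2)**2 = (-4/5 - 2)**2 = (-14/5)**2 = 196/25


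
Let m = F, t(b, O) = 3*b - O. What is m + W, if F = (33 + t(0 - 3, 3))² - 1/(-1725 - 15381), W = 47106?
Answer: 813338983/17106 ≈ 47547.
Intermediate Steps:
t(b, O) = -O + 3*b
F = 7543747/17106 (F = (33 + (-1*3 + 3*(0 - 3)))² - 1/(-1725 - 15381) = (33 + (-3 + 3*(-3)))² - 1/(-17106) = (33 + (-3 - 9))² - 1*(-1/17106) = (33 - 12)² + 1/17106 = 21² + 1/17106 = 441 + 1/17106 = 7543747/17106 ≈ 441.00)
m = 7543747/17106 ≈ 441.00
m + W = 7543747/17106 + 47106 = 813338983/17106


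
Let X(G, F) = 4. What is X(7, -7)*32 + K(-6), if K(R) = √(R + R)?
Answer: 128 + 2*I*√3 ≈ 128.0 + 3.4641*I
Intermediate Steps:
K(R) = √2*√R (K(R) = √(2*R) = √2*√R)
X(7, -7)*32 + K(-6) = 4*32 + √2*√(-6) = 128 + √2*(I*√6) = 128 + 2*I*√3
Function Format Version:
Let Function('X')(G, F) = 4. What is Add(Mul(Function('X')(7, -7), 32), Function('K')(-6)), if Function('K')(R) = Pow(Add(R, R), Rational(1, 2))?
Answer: Add(128, Mul(2, I, Pow(3, Rational(1, 2)))) ≈ Add(128.00, Mul(3.4641, I))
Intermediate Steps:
Function('K')(R) = Mul(Pow(2, Rational(1, 2)), Pow(R, Rational(1, 2))) (Function('K')(R) = Pow(Mul(2, R), Rational(1, 2)) = Mul(Pow(2, Rational(1, 2)), Pow(R, Rational(1, 2))))
Add(Mul(Function('X')(7, -7), 32), Function('K')(-6)) = Add(Mul(4, 32), Mul(Pow(2, Rational(1, 2)), Pow(-6, Rational(1, 2)))) = Add(128, Mul(Pow(2, Rational(1, 2)), Mul(I, Pow(6, Rational(1, 2))))) = Add(128, Mul(2, I, Pow(3, Rational(1, 2))))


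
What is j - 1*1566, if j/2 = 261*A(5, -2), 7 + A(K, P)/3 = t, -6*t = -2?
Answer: -12006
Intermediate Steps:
t = 1/3 (t = -1/6*(-2) = 1/3 ≈ 0.33333)
A(K, P) = -20 (A(K, P) = -21 + 3*(1/3) = -21 + 1 = -20)
j = -10440 (j = 2*(261*(-20)) = 2*(-5220) = -10440)
j - 1*1566 = -10440 - 1*1566 = -10440 - 1566 = -12006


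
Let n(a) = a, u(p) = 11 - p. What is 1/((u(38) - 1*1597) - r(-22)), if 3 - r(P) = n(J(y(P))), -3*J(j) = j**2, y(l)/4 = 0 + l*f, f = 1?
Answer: -3/12625 ≈ -0.00023762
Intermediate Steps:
y(l) = 4*l (y(l) = 4*(0 + l*1) = 4*(0 + l) = 4*l)
J(j) = -j**2/3
r(P) = 3 + 16*P**2/3 (r(P) = 3 - (-1)*(4*P)**2/3 = 3 - (-1)*16*P**2/3 = 3 - (-16)*P**2/3 = 3 + 16*P**2/3)
1/((u(38) - 1*1597) - r(-22)) = 1/(((11 - 1*38) - 1*1597) - (3 + (16/3)*(-22)**2)) = 1/(((11 - 38) - 1597) - (3 + (16/3)*484)) = 1/((-27 - 1597) - (3 + 7744/3)) = 1/(-1624 - 1*7753/3) = 1/(-1624 - 7753/3) = 1/(-12625/3) = -3/12625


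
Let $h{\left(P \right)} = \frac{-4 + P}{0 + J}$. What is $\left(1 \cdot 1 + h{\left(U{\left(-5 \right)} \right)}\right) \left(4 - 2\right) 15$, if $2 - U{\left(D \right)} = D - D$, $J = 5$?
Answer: $18$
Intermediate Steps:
$U{\left(D \right)} = 2$ ($U{\left(D \right)} = 2 - \left(D - D\right) = 2 - 0 = 2 + 0 = 2$)
$h{\left(P \right)} = - \frac{4}{5} + \frac{P}{5}$ ($h{\left(P \right)} = \frac{-4 + P}{0 + 5} = \frac{-4 + P}{5} = \left(-4 + P\right) \frac{1}{5} = - \frac{4}{5} + \frac{P}{5}$)
$\left(1 \cdot 1 + h{\left(U{\left(-5 \right)} \right)}\right) \left(4 - 2\right) 15 = \left(1 \cdot 1 + \left(- \frac{4}{5} + \frac{1}{5} \cdot 2\right)\right) \left(4 - 2\right) 15 = \left(1 + \left(- \frac{4}{5} + \frac{2}{5}\right)\right) \left(4 - 2\right) 15 = \left(1 - \frac{2}{5}\right) 2 \cdot 15 = \frac{3}{5} \cdot 2 \cdot 15 = \frac{6}{5} \cdot 15 = 18$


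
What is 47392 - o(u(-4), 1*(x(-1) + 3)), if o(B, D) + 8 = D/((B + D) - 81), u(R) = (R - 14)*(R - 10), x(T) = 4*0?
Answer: 2749199/58 ≈ 47400.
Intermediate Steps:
x(T) = 0
u(R) = (-14 + R)*(-10 + R)
o(B, D) = -8 + D/(-81 + B + D) (o(B, D) = -8 + D/((B + D) - 81) = -8 + D/(-81 + B + D))
47392 - o(u(-4), 1*(x(-1) + 3)) = 47392 - (648 - 8*(140 + (-4)² - 24*(-4)) - 7*(0 + 3))/(-81 + (140 + (-4)² - 24*(-4)) + 1*(0 + 3)) = 47392 - (648 - 8*(140 + 16 + 96) - 7*3)/(-81 + (140 + 16 + 96) + 1*3) = 47392 - (648 - 8*252 - 7*3)/(-81 + 252 + 3) = 47392 - (648 - 2016 - 21)/174 = 47392 - (-1389)/174 = 47392 - 1*(-463/58) = 47392 + 463/58 = 2749199/58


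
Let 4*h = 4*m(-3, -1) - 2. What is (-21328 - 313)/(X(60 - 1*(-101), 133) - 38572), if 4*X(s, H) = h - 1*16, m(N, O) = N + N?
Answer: 173128/308621 ≈ 0.56097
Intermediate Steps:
m(N, O) = 2*N
h = -13/2 (h = (4*(2*(-3)) - 2)/4 = (4*(-6) - 2)/4 = (-24 - 2)/4 = (¼)*(-26) = -13/2 ≈ -6.5000)
X(s, H) = -45/8 (X(s, H) = (-13/2 - 1*16)/4 = (-13/2 - 16)/4 = (¼)*(-45/2) = -45/8)
(-21328 - 313)/(X(60 - 1*(-101), 133) - 38572) = (-21328 - 313)/(-45/8 - 38572) = -21641/(-308621/8) = -21641*(-8/308621) = 173128/308621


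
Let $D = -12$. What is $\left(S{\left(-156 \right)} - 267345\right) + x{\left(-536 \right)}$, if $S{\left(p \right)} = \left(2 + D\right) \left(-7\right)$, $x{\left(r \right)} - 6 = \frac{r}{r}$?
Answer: $-267268$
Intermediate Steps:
$x{\left(r \right)} = 7$ ($x{\left(r \right)} = 6 + \frac{r}{r} = 6 + 1 = 7$)
$S{\left(p \right)} = 70$ ($S{\left(p \right)} = \left(2 - 12\right) \left(-7\right) = \left(-10\right) \left(-7\right) = 70$)
$\left(S{\left(-156 \right)} - 267345\right) + x{\left(-536 \right)} = \left(70 - 267345\right) + 7 = -267275 + 7 = -267268$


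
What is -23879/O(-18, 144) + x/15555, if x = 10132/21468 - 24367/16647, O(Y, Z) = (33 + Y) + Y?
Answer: 3687323259271099/463250968065 ≈ 7959.7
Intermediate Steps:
O(Y, Z) = 33 + 2*Y
x = -29536946/29781483 (x = 10132*(1/21468) - 24367*1/16647 = 2533/5367 - 24367/16647 = -29536946/29781483 ≈ -0.99179)
-23879/O(-18, 144) + x/15555 = -23879/(33 + 2*(-18)) - 29536946/29781483/15555 = -23879/(33 - 36) - 29536946/29781483*1/15555 = -23879/(-3) - 29536946/463250968065 = -23879*(-⅓) - 29536946/463250968065 = 23879/3 - 29536946/463250968065 = 3687323259271099/463250968065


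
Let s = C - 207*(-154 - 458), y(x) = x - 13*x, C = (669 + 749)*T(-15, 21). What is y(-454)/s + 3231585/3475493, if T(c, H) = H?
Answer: 12489398527/12947204423 ≈ 0.96464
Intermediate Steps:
C = 29778 (C = (669 + 749)*21 = 1418*21 = 29778)
y(x) = -12*x
s = 156462 (s = 29778 - 207*(-154 - 458) = 29778 - 207*(-612) = 29778 + 126684 = 156462)
y(-454)/s + 3231585/3475493 = -12*(-454)/156462 + 3231585/3475493 = 5448*(1/156462) + 3231585*(1/3475493) = 908/26077 + 461655/496499 = 12489398527/12947204423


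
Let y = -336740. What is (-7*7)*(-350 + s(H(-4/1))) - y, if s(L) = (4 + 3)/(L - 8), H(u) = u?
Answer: 4247023/12 ≈ 3.5392e+5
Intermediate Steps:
s(L) = 7/(-8 + L)
(-7*7)*(-350 + s(H(-4/1))) - y = (-7*7)*(-350 + 7/(-8 - 4/1)) - 1*(-336740) = -49*(-350 + 7/(-8 - 4*1)) + 336740 = -49*(-350 + 7/(-8 - 4)) + 336740 = -49*(-350 + 7/(-12)) + 336740 = -49*(-350 + 7*(-1/12)) + 336740 = -49*(-350 - 7/12) + 336740 = -49*(-4207/12) + 336740 = 206143/12 + 336740 = 4247023/12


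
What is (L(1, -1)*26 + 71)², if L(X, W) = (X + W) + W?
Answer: 2025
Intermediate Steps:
L(X, W) = X + 2*W (L(X, W) = (W + X) + W = X + 2*W)
(L(1, -1)*26 + 71)² = ((1 + 2*(-1))*26 + 71)² = ((1 - 2)*26 + 71)² = (-1*26 + 71)² = (-26 + 71)² = 45² = 2025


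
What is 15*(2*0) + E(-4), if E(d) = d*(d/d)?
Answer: -4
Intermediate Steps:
E(d) = d (E(d) = d*1 = d)
15*(2*0) + E(-4) = 15*(2*0) - 4 = 15*0 - 4 = 0 - 4 = -4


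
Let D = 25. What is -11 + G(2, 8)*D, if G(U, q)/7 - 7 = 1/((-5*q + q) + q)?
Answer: 28961/24 ≈ 1206.7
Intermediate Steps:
G(U, q) = 49 - 7/(3*q) (G(U, q) = 49 + 7/((-5*q + q) + q) = 49 + 7/(-4*q + q) = 49 + 7/((-3*q)) = 49 + 7*(-1/(3*q)) = 49 - 7/(3*q))
-11 + G(2, 8)*D = -11 + (49 - 7/3/8)*25 = -11 + (49 - 7/3*⅛)*25 = -11 + (49 - 7/24)*25 = -11 + (1169/24)*25 = -11 + 29225/24 = 28961/24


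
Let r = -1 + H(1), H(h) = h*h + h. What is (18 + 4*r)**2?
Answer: 484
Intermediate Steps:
H(h) = h + h**2 (H(h) = h**2 + h = h + h**2)
r = 1 (r = -1 + 1*(1 + 1) = -1 + 1*2 = -1 + 2 = 1)
(18 + 4*r)**2 = (18 + 4*1)**2 = (18 + 4)**2 = 22**2 = 484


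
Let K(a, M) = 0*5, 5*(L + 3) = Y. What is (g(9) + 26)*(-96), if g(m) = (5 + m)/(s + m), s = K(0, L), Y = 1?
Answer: -7936/3 ≈ -2645.3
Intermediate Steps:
L = -14/5 (L = -3 + (⅕)*1 = -3 + ⅕ = -14/5 ≈ -2.8000)
K(a, M) = 0
s = 0
g(m) = (5 + m)/m (g(m) = (5 + m)/(0 + m) = (5 + m)/m)
(g(9) + 26)*(-96) = ((5 + 9)/9 + 26)*(-96) = ((⅑)*14 + 26)*(-96) = (14/9 + 26)*(-96) = (248/9)*(-96) = -7936/3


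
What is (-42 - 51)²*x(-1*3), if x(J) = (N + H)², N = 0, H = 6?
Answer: 311364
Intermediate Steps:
x(J) = 36 (x(J) = (0 + 6)² = 6² = 36)
(-42 - 51)²*x(-1*3) = (-42 - 51)²*36 = (-93)²*36 = 8649*36 = 311364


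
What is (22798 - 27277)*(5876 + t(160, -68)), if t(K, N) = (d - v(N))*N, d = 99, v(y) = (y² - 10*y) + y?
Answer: -1590904968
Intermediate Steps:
v(y) = y² - 9*y
t(K, N) = N*(99 - N*(-9 + N)) (t(K, N) = (99 - N*(-9 + N))*N = N*(99 - N*(-9 + N)))
(22798 - 27277)*(5876 + t(160, -68)) = (22798 - 27277)*(5876 - 1*(-68)*(-99 - 68*(-9 - 68))) = -4479*(5876 - 1*(-68)*(-99 - 68*(-77))) = -4479*(5876 - 1*(-68)*(-99 + 5236)) = -4479*(5876 - 1*(-68)*5137) = -4479*(5876 + 349316) = -4479*355192 = -1590904968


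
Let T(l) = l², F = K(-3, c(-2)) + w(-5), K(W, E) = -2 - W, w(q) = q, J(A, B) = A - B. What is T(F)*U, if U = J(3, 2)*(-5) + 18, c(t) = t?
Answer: 208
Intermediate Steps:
F = -4 (F = (-2 - 1*(-3)) - 5 = (-2 + 3) - 5 = 1 - 5 = -4)
U = 13 (U = (3 - 1*2)*(-5) + 18 = (3 - 2)*(-5) + 18 = 1*(-5) + 18 = -5 + 18 = 13)
T(F)*U = (-4)²*13 = 16*13 = 208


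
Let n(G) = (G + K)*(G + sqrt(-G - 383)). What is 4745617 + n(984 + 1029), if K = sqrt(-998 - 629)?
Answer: 8797786 - 2*sqrt(974573) + 2013*I*sqrt(1627) + 4026*I*sqrt(599) ≈ 8.7958e+6 + 1.7973e+5*I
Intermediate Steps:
K = I*sqrt(1627) (K = sqrt(-1627) = I*sqrt(1627) ≈ 40.336*I)
n(G) = (G + sqrt(-383 - G))*(G + I*sqrt(1627)) (n(G) = (G + I*sqrt(1627))*(G + sqrt(-G - 383)) = (G + I*sqrt(1627))*(G + sqrt(-383 - G)) = (G + sqrt(-383 - G))*(G + I*sqrt(1627)))
4745617 + n(984 + 1029) = 4745617 + ((984 + 1029)**2 + (984 + 1029)*sqrt(-383 - (984 + 1029)) + I*(984 + 1029)*sqrt(1627) + I*sqrt(1627)*sqrt(-383 - (984 + 1029))) = 4745617 + (2013**2 + 2013*sqrt(-383 - 1*2013) + I*2013*sqrt(1627) + I*sqrt(1627)*sqrt(-383 - 1*2013)) = 4745617 + (4052169 + 2013*sqrt(-383 - 2013) + 2013*I*sqrt(1627) + I*sqrt(1627)*sqrt(-383 - 2013)) = 4745617 + (4052169 + 2013*sqrt(-2396) + 2013*I*sqrt(1627) + I*sqrt(1627)*sqrt(-2396)) = 4745617 + (4052169 + 2013*(2*I*sqrt(599)) + 2013*I*sqrt(1627) + I*sqrt(1627)*(2*I*sqrt(599))) = 4745617 + (4052169 + 4026*I*sqrt(599) + 2013*I*sqrt(1627) - 2*sqrt(974573)) = 4745617 + (4052169 - 2*sqrt(974573) + 2013*I*sqrt(1627) + 4026*I*sqrt(599)) = 8797786 - 2*sqrt(974573) + 2013*I*sqrt(1627) + 4026*I*sqrt(599)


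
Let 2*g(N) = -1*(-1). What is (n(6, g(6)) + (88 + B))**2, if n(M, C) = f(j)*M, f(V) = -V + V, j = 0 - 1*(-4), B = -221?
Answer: 17689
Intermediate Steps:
j = 4 (j = 0 + 4 = 4)
f(V) = 0
g(N) = 1/2 (g(N) = (-1*(-1))/2 = (1/2)*1 = 1/2)
n(M, C) = 0 (n(M, C) = 0*M = 0)
(n(6, g(6)) + (88 + B))**2 = (0 + (88 - 221))**2 = (0 - 133)**2 = (-133)**2 = 17689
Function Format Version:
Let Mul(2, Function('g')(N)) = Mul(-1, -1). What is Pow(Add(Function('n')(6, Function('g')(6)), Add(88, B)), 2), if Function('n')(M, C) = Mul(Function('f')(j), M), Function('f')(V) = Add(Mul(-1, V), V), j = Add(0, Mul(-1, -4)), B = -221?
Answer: 17689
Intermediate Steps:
j = 4 (j = Add(0, 4) = 4)
Function('f')(V) = 0
Function('g')(N) = Rational(1, 2) (Function('g')(N) = Mul(Rational(1, 2), Mul(-1, -1)) = Mul(Rational(1, 2), 1) = Rational(1, 2))
Function('n')(M, C) = 0 (Function('n')(M, C) = Mul(0, M) = 0)
Pow(Add(Function('n')(6, Function('g')(6)), Add(88, B)), 2) = Pow(Add(0, Add(88, -221)), 2) = Pow(Add(0, -133), 2) = Pow(-133, 2) = 17689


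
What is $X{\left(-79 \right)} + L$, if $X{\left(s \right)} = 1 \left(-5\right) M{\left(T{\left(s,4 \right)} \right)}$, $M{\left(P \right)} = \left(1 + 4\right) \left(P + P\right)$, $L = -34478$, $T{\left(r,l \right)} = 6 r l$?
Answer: $60322$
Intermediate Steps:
$T{\left(r,l \right)} = 6 l r$
$M{\left(P \right)} = 10 P$ ($M{\left(P \right)} = 5 \cdot 2 P = 10 P$)
$X{\left(s \right)} = - 1200 s$ ($X{\left(s \right)} = 1 \left(-5\right) 10 \cdot 6 \cdot 4 s = - 5 \cdot 10 \cdot 24 s = - 5 \cdot 240 s = - 1200 s$)
$X{\left(-79 \right)} + L = \left(-1200\right) \left(-79\right) - 34478 = 94800 - 34478 = 60322$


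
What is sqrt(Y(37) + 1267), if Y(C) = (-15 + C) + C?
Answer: sqrt(1326) ≈ 36.414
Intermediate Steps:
Y(C) = -15 + 2*C
sqrt(Y(37) + 1267) = sqrt((-15 + 2*37) + 1267) = sqrt((-15 + 74) + 1267) = sqrt(59 + 1267) = sqrt(1326)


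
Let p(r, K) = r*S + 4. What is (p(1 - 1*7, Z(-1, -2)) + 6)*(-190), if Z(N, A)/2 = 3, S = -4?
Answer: -6460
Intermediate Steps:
Z(N, A) = 6 (Z(N, A) = 2*3 = 6)
p(r, K) = 4 - 4*r (p(r, K) = r*(-4) + 4 = -4*r + 4 = 4 - 4*r)
(p(1 - 1*7, Z(-1, -2)) + 6)*(-190) = ((4 - 4*(1 - 1*7)) + 6)*(-190) = ((4 - 4*(1 - 7)) + 6)*(-190) = ((4 - 4*(-6)) + 6)*(-190) = ((4 + 24) + 6)*(-190) = (28 + 6)*(-190) = 34*(-190) = -6460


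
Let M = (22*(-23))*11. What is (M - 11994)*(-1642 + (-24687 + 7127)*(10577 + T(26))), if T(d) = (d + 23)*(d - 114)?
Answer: 1931864137520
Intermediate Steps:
M = -5566 (M = -506*11 = -5566)
T(d) = (-114 + d)*(23 + d) (T(d) = (23 + d)*(-114 + d) = (-114 + d)*(23 + d))
(M - 11994)*(-1642 + (-24687 + 7127)*(10577 + T(26))) = (-5566 - 11994)*(-1642 + (-24687 + 7127)*(10577 + (-2622 + 26² - 91*26))) = -17560*(-1642 - 17560*(10577 + (-2622 + 676 - 2366))) = -17560*(-1642 - 17560*(10577 - 4312)) = -17560*(-1642 - 17560*6265) = -17560*(-1642 - 110013400) = -17560*(-110015042) = 1931864137520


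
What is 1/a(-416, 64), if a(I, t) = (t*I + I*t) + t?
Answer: -1/53184 ≈ -1.8803e-5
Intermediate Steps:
a(I, t) = t + 2*I*t (a(I, t) = (I*t + I*t) + t = 2*I*t + t = t + 2*I*t)
1/a(-416, 64) = 1/(64*(1 + 2*(-416))) = 1/(64*(1 - 832)) = 1/(64*(-831)) = 1/(-53184) = -1/53184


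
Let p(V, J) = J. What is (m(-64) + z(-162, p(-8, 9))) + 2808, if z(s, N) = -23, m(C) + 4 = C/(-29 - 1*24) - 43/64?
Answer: 9434969/3392 ≈ 2781.5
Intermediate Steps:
m(C) = -299/64 - C/53 (m(C) = -4 + (C/(-29 - 1*24) - 43/64) = -4 + (C/(-29 - 24) - 43*1/64) = -4 + (C/(-53) - 43/64) = -4 + (C*(-1/53) - 43/64) = -4 + (-C/53 - 43/64) = -4 + (-43/64 - C/53) = -299/64 - C/53)
(m(-64) + z(-162, p(-8, 9))) + 2808 = ((-299/64 - 1/53*(-64)) - 23) + 2808 = ((-299/64 + 64/53) - 23) + 2808 = (-11751/3392 - 23) + 2808 = -89767/3392 + 2808 = 9434969/3392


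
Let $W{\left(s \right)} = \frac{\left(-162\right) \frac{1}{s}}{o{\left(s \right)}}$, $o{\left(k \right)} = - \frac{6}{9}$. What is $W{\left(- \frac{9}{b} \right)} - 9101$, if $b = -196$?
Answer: $-3809$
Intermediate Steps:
$o{\left(k \right)} = - \frac{2}{3}$ ($o{\left(k \right)} = \left(-6\right) \frac{1}{9} = - \frac{2}{3}$)
$W{\left(s \right)} = \frac{243}{s}$ ($W{\left(s \right)} = \frac{\left(-162\right) \frac{1}{s}}{- \frac{2}{3}} = - \frac{162}{s} \left(- \frac{3}{2}\right) = \frac{243}{s}$)
$W{\left(- \frac{9}{b} \right)} - 9101 = \frac{243}{\left(-9\right) \frac{1}{-196}} - 9101 = \frac{243}{\left(-9\right) \left(- \frac{1}{196}\right)} - 9101 = \frac{243}{\frac{9}{196}} - 9101 = 243 \cdot \frac{196}{9} - 9101 = 5292 - 9101 = -3809$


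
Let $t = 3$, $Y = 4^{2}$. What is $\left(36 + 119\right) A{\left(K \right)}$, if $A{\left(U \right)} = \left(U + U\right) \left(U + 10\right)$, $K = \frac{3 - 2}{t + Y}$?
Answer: $\frac{59210}{361} \approx 164.02$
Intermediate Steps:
$Y = 16$
$K = \frac{1}{19}$ ($K = \frac{3 - 2}{3 + 16} = 1 \cdot \frac{1}{19} = \frac{1}{19} \approx 0.052632$)
$A{\left(U \right)} = 2 U \left(10 + U\right)$
$\left(36 + 119\right) A{\left(K \right)} = \left(36 + 119\right) 2 \cdot \frac{1}{19} \left(10 + \frac{1}{19}\right) = 155 \cdot 2 \cdot \frac{1}{19} \cdot \frac{191}{19} = 155 \cdot \frac{382}{361} = \frac{59210}{361}$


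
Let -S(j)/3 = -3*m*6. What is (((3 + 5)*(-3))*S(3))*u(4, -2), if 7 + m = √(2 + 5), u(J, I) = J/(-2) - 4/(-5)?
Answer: -54432/5 + 7776*√7/5 ≈ -6771.7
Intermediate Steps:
u(J, I) = ⅘ - J/2 (u(J, I) = J*(-½) - 4*(-⅕) = -J/2 + ⅘ = ⅘ - J/2)
m = -7 + √7 (m = -7 + √(2 + 5) = -7 + √7 ≈ -4.3542)
S(j) = -378 + 54*√7 (S(j) = -3*(-3*(-7 + √7))*6 = -3*(21 - 3*√7)*6 = -3*(126 - 18*√7) = -378 + 54*√7)
(((3 + 5)*(-3))*S(3))*u(4, -2) = (((3 + 5)*(-3))*(-378 + 54*√7))*(⅘ - ½*4) = ((8*(-3))*(-378 + 54*√7))*(⅘ - 2) = -24*(-378 + 54*√7)*(-6/5) = (9072 - 1296*√7)*(-6/5) = -54432/5 + 7776*√7/5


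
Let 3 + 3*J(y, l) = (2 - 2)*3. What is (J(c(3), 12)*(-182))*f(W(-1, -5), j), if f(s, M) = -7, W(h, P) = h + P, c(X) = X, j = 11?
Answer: -1274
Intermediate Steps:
J(y, l) = -1 (J(y, l) = -1 + ((2 - 2)*3)/3 = -1 + (0*3)/3 = -1 + (⅓)*0 = -1 + 0 = -1)
W(h, P) = P + h
(J(c(3), 12)*(-182))*f(W(-1, -5), j) = -1*(-182)*(-7) = 182*(-7) = -1274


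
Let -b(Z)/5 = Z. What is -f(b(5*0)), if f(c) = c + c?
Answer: 0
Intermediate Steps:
b(Z) = -5*Z
f(c) = 2*c
-f(b(5*0)) = -2*(-25*0) = -2*(-5*0) = -2*0 = -1*0 = 0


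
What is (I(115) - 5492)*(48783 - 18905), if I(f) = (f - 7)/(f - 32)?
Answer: -13616241184/83 ≈ -1.6405e+8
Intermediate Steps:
I(f) = (-7 + f)/(-32 + f)
(I(115) - 5492)*(48783 - 18905) = ((-7 + 115)/(-32 + 115) - 5492)*(48783 - 18905) = (108/83 - 5492)*29878 = -455728/83*29878 = -13616241184/83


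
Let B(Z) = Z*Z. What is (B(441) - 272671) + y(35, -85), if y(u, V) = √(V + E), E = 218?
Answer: -78190 + √133 ≈ -78179.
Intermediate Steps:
y(u, V) = √(218 + V) (y(u, V) = √(V + 218) = √(218 + V))
B(Z) = Z²
(B(441) - 272671) + y(35, -85) = (441² - 272671) + √(218 - 85) = (194481 - 272671) + √133 = -78190 + √133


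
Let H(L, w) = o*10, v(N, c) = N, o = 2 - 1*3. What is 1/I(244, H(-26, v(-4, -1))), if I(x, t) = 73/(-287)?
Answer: -287/73 ≈ -3.9315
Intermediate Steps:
o = -1 (o = 2 - 3 = -1)
H(L, w) = -10 (H(L, w) = -1*10 = -10)
I(x, t) = -73/287 (I(x, t) = 73*(-1/287) = -73/287)
1/I(244, H(-26, v(-4, -1))) = 1/(-73/287) = -287/73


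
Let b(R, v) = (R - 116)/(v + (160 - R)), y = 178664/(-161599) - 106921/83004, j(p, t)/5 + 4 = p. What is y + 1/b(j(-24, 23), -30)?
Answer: -1480161921335/429227628672 ≈ -3.4484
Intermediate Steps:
j(p, t) = -20 + 5*p
y = -32108153335/13413363396 (y = 178664*(-1/161599) - 106921*1/83004 = -178664/161599 - 106921/83004 = -32108153335/13413363396 ≈ -2.3937)
b(R, v) = (-116 + R)/(160 + v - R)
y + 1/b(j(-24, 23), -30) = -32108153335/13413363396 + 1/((-116 + (-20 + 5*(-24)))/(160 - 30 - (-20 + 5*(-24)))) = -32108153335/13413363396 + 1/((-116 + (-20 - 120))/(160 - 30 - (-20 - 120))) = -32108153335/13413363396 + 1/((-116 - 140)/(160 - 30 - 1*(-140))) = -32108153335/13413363396 + 1/(-256/(160 - 30 + 140)) = -32108153335/13413363396 + 1/(-256/270) = -32108153335/13413363396 + 1/((1/270)*(-256)) = -32108153335/13413363396 + 1/(-128/135) = -32108153335/13413363396 - 135/128 = -1480161921335/429227628672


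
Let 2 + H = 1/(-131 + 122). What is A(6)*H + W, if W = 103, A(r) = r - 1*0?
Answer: 271/3 ≈ 90.333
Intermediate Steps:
A(r) = r (A(r) = r + 0 = r)
H = -19/9 (H = -2 + 1/(-131 + 122) = -2 + 1/(-9) = -2 - 1/9 = -19/9 ≈ -2.1111)
A(6)*H + W = 6*(-19/9) + 103 = -38/3 + 103 = 271/3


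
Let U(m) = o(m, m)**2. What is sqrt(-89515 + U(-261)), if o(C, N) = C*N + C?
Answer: sqrt(4604890085) ≈ 67859.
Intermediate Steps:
o(C, N) = C + C*N
U(m) = m**2*(1 + m)**2 (U(m) = (m*(1 + m))**2 = m**2*(1 + m)**2)
sqrt(-89515 + U(-261)) = sqrt(-89515 + (-261)**2*(1 - 261)**2) = sqrt(-89515 + 68121*(-260)**2) = sqrt(-89515 + 68121*67600) = sqrt(-89515 + 4604979600) = sqrt(4604890085)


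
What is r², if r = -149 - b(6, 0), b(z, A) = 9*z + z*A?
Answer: 41209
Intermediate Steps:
b(z, A) = 9*z + A*z
r = -203 (r = -149 - 6*(9 + 0) = -149 - 6*9 = -149 - 1*54 = -149 - 54 = -203)
r² = (-203)² = 41209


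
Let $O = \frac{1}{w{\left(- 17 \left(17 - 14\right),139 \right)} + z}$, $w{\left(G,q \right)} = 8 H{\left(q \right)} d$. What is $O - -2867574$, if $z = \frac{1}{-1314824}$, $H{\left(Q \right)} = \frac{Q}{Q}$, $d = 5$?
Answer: $\frac{150814203126290}{52592959} \approx 2.8676 \cdot 10^{6}$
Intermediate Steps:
$H{\left(Q \right)} = 1$
$z = - \frac{1}{1314824} \approx -7.6056 \cdot 10^{-7}$
$w{\left(G,q \right)} = 40$ ($w{\left(G,q \right)} = 8 \cdot 1 \cdot 5 = 8 \cdot 5 = 40$)
$O = \frac{1314824}{52592959}$ ($O = \frac{1}{40 - \frac{1}{1314824}} = \frac{1}{\frac{52592959}{1314824}} = \frac{1314824}{52592959} \approx 0.025$)
$O - -2867574 = \frac{1314824}{52592959} - -2867574 = \frac{1314824}{52592959} + 2867574 = \frac{150814203126290}{52592959}$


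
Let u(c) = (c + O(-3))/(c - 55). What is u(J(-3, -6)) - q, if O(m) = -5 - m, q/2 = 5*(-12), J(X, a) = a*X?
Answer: 4424/37 ≈ 119.57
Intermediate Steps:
J(X, a) = X*a
q = -120 (q = 2*(5*(-12)) = 2*(-60) = -120)
u(c) = (-2 + c)/(-55 + c) (u(c) = (c + (-5 - 1*(-3)))/(c - 55) = (c + (-5 + 3))/(-55 + c) = (c - 2)/(-55 + c) = (-2 + c)/(-55 + c))
u(J(-3, -6)) - q = (-2 - 3*(-6))/(-55 - 3*(-6)) - 1*(-120) = (-2 + 18)/(-55 + 18) + 120 = 16/(-37) + 120 = -1/37*16 + 120 = -16/37 + 120 = 4424/37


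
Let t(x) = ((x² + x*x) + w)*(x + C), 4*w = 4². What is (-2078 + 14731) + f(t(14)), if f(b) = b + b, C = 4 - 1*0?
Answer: 26909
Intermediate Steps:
w = 4 (w = (¼)*4² = (¼)*16 = 4)
C = 4 (C = 4 + 0 = 4)
t(x) = (4 + x)*(4 + 2*x²) (t(x) = ((x² + x*x) + 4)*(x + 4) = ((x² + x²) + 4)*(4 + x) = (2*x² + 4)*(4 + x) = (4 + 2*x²)*(4 + x) = (4 + x)*(4 + 2*x²))
f(b) = 2*b
(-2078 + 14731) + f(t(14)) = (-2078 + 14731) + 2*(16 + 2*14³ + 4*14 + 8*14²) = 12653 + 2*(16 + 2*2744 + 56 + 8*196) = 12653 + 2*(16 + 5488 + 56 + 1568) = 12653 + 2*7128 = 12653 + 14256 = 26909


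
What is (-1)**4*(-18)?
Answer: -18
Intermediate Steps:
(-1)**4*(-18) = 1*(-18) = -18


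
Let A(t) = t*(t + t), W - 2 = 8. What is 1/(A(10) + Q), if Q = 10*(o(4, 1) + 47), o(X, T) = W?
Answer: 1/770 ≈ 0.0012987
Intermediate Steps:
W = 10 (W = 2 + 8 = 10)
o(X, T) = 10
A(t) = 2*t**2 (A(t) = t*(2*t) = 2*t**2)
Q = 570 (Q = 10*(10 + 47) = 10*57 = 570)
1/(A(10) + Q) = 1/(2*10**2 + 570) = 1/(2*100 + 570) = 1/(200 + 570) = 1/770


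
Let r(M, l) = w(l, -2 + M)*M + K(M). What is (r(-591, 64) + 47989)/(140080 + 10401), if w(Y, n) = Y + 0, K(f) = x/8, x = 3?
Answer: 81323/1203848 ≈ 0.067553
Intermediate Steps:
K(f) = 3/8
w(Y, n) = Y
r(M, l) = 3/8 + M*l (r(M, l) = l*M + 3/8 = M*l + 3/8 = 3/8 + M*l)
(r(-591, 64) + 47989)/(140080 + 10401) = ((3/8 - 591*64) + 47989)/(140080 + 10401) = ((3/8 - 37824) + 47989)/150481 = (-302589/8 + 47989)*(1/150481) = (81323/8)*(1/150481) = 81323/1203848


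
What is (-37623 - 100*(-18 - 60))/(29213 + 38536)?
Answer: -9941/22583 ≈ -0.44020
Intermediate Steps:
(-37623 - 100*(-18 - 60))/(29213 + 38536) = (-37623 - 100*(-78))/67749 = (-37623 + 7800)*(1/67749) = -29823*1/67749 = -9941/22583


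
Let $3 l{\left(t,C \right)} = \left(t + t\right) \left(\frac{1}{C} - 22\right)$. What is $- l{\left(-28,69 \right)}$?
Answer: $- \frac{84952}{207} \approx -410.4$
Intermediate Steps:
$l{\left(t,C \right)} = \frac{2 t \left(-22 + \frac{1}{C}\right)}{3}$ ($l{\left(t,C \right)} = \frac{\left(t + t\right) \left(\frac{1}{C} - 22\right)}{3} = \frac{2 t \left(-22 + \frac{1}{C}\right)}{3}$)
$- l{\left(-28,69 \right)} = - \frac{2 \left(-28\right) \left(1 - 1518\right)}{3 \cdot 69} = - \frac{2 \left(-28\right) \left(-1517\right)}{3 \cdot 69} = \left(-1\right) \frac{84952}{207} = - \frac{84952}{207}$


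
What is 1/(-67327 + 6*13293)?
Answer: 1/12431 ≈ 8.0444e-5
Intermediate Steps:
1/(-67327 + 6*13293) = 1/(-67327 + 79758) = 1/12431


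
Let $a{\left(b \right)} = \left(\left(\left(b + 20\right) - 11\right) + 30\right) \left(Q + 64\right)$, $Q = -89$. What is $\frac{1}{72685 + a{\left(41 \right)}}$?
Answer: $\frac{1}{70685} \approx 1.4147 \cdot 10^{-5}$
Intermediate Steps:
$a{\left(b \right)} = -975 - 25 b$ ($a{\left(b \right)} = \left(\left(\left(b + 20\right) - 11\right) + 30\right) \left(-89 + 64\right) = \left(\left(\left(20 + b\right) - 11\right) + 30\right) \left(-25\right) = \left(\left(9 + b\right) + 30\right) \left(-25\right) = \left(39 + b\right) \left(-25\right) = -975 - 25 b$)
$\frac{1}{72685 + a{\left(41 \right)}} = \frac{1}{72685 - 2000} = \frac{1}{70685}$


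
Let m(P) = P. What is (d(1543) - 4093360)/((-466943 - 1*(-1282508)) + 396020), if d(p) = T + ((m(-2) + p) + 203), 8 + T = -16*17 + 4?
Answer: -4091892/1211585 ≈ -3.3773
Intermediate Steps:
T = -276 (T = -8 + (-16*17 + 4) = -8 + (-272 + 4) = -8 - 268 = -276)
d(p) = -75 + p (d(p) = -276 + ((-2 + p) + 203) = -276 + (201 + p) = -75 + p)
(d(1543) - 4093360)/((-466943 - 1*(-1282508)) + 396020) = ((-75 + 1543) - 4093360)/((-466943 - 1*(-1282508)) + 396020) = (1468 - 4093360)/((-466943 + 1282508) + 396020) = -4091892/(815565 + 396020) = -4091892/1211585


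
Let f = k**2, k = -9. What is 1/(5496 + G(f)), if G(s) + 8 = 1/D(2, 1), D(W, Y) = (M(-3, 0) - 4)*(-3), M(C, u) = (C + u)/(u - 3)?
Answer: 9/49393 ≈ 0.00018221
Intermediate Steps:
M(C, u) = (C + u)/(-3 + u)
f = 81 (f = (-9)**2 = 81)
D(W, Y) = 9 (D(W, Y) = ((-3 + 0)/(-3 + 0) - 4)*(-3) = (-3/(-3) - 4)*(-3) = (-1/3*(-3) - 4)*(-3) = (1 - 4)*(-3) = -3*(-3) = 9)
G(s) = -71/9 (G(s) = -8 + 1/9 = -71/9)
1/(5496 + G(f)) = 1/(5496 - 71/9) = 1/(49393/9) = 9/49393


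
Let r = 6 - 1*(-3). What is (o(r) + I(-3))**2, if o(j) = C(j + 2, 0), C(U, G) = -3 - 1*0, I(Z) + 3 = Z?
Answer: 81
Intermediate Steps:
I(Z) = -3 + Z
C(U, G) = -3 (C(U, G) = -3 + 0 = -3)
r = 9 (r = 6 + 3 = 9)
o(j) = -3
(o(r) + I(-3))**2 = (-3 + (-3 - 3))**2 = (-3 - 6)**2 = (-9)**2 = 81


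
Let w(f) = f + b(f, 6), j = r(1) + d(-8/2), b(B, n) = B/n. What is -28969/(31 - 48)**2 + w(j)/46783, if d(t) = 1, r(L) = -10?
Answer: -2710519523/27040574 ≈ -100.24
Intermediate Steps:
j = -9 (j = -10 + 1 = -9)
w(f) = 7*f/6 (w(f) = f + f/6 = 7*f/6)
-28969/(31 - 48)**2 + w(j)/46783 = -28969/(31 - 48)**2 + ((7/6)*(-9))/46783 = -28969/((-17)**2) - 21/2*1/46783 = -28969/289 - 21/93566 = -2710519523/27040574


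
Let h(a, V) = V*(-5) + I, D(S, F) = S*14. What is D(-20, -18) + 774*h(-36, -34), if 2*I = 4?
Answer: 132848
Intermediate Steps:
I = 2 (I = (1/2)*4 = 2)
D(S, F) = 14*S
h(a, V) = 2 - 5*V (h(a, V) = V*(-5) + 2 = -5*V + 2 = 2 - 5*V)
D(-20, -18) + 774*h(-36, -34) = 14*(-20) + 774*(2 - 5*(-34)) = -280 + 774*(2 + 170) = -280 + 774*172 = -280 + 133128 = 132848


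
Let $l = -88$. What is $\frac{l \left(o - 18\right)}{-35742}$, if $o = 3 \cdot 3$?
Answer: $- \frac{132}{5957} \approx -0.022159$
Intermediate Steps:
$o = 9$
$\frac{l \left(o - 18\right)}{-35742} = \frac{\left(-88\right) \left(9 - 18\right)}{-35742} = \left(-88\right) \left(-9\right) \left(- \frac{1}{35742}\right) = 792 \left(- \frac{1}{35742}\right) = - \frac{132}{5957}$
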